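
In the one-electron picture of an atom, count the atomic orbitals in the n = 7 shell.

49

The n = 7 shell contains n² = 7² = 49 orbitals.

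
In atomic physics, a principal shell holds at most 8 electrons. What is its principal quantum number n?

2n² = 8 ⇒ n² = 4 ⇒ n = 2.

n = 2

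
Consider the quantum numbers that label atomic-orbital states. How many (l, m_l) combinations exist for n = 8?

64

The n = 8 shell contains n² = 8² = 64 orbitals.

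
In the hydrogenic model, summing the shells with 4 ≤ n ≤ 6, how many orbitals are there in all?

Shell n has n² orbitals: 4²=16 + 5²=25 + 6²=36 = 77 orbitals.

77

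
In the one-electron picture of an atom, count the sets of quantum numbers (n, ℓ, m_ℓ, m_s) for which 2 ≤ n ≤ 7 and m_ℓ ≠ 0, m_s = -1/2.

Work shell by shell — for each n, count the (ℓ, m_ℓ) pairs that satisfy m_ℓ ≠ 0:
n=2 → 2; n=3 → 6; n=4 → 12; n=5 → 20; n=6 → 30; n=7 → 42.
Orbitals: 2 + 6 + 12 + 20 + 30 + 42 = 112. With m_s fixed to -1/2 there is one state per orbital, so 112 states.

112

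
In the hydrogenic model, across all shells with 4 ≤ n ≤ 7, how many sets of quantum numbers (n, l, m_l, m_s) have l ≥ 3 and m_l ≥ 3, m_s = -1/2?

20

For each n in the range, tally the orbitals obeying l ≥ 3 and m_l ≥ 3:
n=4 → 1; n=5 → 3; n=6 → 6; n=7 → 10.
Orbitals: 1 + 3 + 6 + 10 = 20. With m_s fixed to -1/2 there is one state per orbital, so 20 states.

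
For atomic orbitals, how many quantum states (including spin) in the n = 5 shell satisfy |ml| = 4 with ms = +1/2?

For n = 5, l ranges over 0 … 4.
The (l, ml) pairs meeting |ml| = 4 give: l=4 → 2.
Orbitals: 2. With ms fixed to a single value there is one state per orbital, giving 2 states.

2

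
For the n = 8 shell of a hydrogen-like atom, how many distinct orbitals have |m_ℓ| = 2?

12

The n = 8 shell has ℓ = 0 through 7; check each.
The (ℓ, m_ℓ) pairs meeting |m_ℓ| = 2 give: ℓ=2 → 2; ℓ=3 → 2; ℓ=4 → 2; ℓ=5 → 2; ℓ=6 → 2; ℓ=7 → 2.
Total orbitals: 2 + 2 + 2 + 2 + 2 + 2 = 12.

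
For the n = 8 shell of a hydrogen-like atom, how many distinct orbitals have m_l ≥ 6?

3

The n = 8 shell has l = 0 through 7; check each.
Per l-value: l=6 → 1; l=7 → 2.
Total orbitals: 1 + 2 = 3.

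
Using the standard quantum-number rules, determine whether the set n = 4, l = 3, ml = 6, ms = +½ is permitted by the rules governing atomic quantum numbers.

Not allowed

The magnetic quantum number must satisfy −l ≤ ml ≤ l. With l = 3, ml can only be -3, -2, -1, 0, 1, 2, 3, so ml = 6 is forbidden.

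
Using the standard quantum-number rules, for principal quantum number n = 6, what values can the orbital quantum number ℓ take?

0, 1, 2, 3, 4, 5

ℓ is an integer with 0 ≤ ℓ ≤ n−1, so for n = 6: ℓ = 0, 1, 2, 3, 4, 5.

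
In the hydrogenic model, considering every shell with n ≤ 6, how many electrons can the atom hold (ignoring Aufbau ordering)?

182

Total orbitals = 1² + 2² + 3² + 4² + 5² + 6² = 91. Doubling for spin gives 182 electrons.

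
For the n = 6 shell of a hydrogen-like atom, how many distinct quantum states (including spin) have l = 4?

18

The n = 6 shell has l = 0 through 5; check each.
Contributions: l=4 → 9.
Orbitals: 9. Each orbital carries two spin states, so 9 × 2 = 18 states.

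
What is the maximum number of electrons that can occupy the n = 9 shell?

162

A shell holds 2n² electrons: 2 × 9² = 2 × 81 = 162.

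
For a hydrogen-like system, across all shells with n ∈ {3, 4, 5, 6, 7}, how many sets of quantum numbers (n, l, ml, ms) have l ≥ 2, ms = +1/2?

115

Count contributing orbitals for each principal shell:
n=3 → 5; n=4 → 12; n=5 → 21; n=6 → 32; n=7 → 45.
Orbitals: 5 + 12 + 21 + 32 + 45 = 115. With ms fixed to +1/2 there is one state per orbital, so 115 states.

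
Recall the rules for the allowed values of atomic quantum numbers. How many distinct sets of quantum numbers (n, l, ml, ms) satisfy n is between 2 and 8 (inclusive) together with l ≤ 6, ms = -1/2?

Count contributing orbitals for each principal shell:
n=2 → 4; n=3 → 9; n=4 → 16; n=5 → 25; n=6 → 36; n=7 → 49; n=8 → 49.
Orbitals: 4 + 9 + 16 + 25 + 36 + 49 + 49 = 188. With ms fixed to -1/2 there is one state per orbital, so 188 states.

188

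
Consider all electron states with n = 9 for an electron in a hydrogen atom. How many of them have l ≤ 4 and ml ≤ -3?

Go through l = 0, …, 8 (the values permitted for n = 9).
Orbitals with l ≤ 4 and ml ≤ -3, by l: l=3 → 1; l=4 → 2.
Orbitals: 1 + 2 = 3. Each orbital carries two spin states, so 3 × 2 = 6 states.

6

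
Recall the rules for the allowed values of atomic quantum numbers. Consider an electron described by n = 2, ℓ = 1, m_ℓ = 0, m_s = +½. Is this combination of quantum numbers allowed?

n = 2 is a positive integer. ℓ = 1 satisfies 0 ≤ ℓ ≤ n−1 = 1. m_ℓ = 0 lies in the range −ℓ … +ℓ (here −1 … 1). m_s = +1/2 is one of ±1/2.
All four constraints are satisfied.

Allowed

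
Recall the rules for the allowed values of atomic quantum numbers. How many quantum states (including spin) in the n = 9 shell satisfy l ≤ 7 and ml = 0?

16

For n = 9, l ranges over 0 … 8.
The (l, ml) pairs meeting l ≤ 7 and ml = 0 give: l=0 → 1; l=1 → 1; l=2 → 1; l=3 → 1; l=4 → 1; l=5 → 1; l=6 → 1; l=7 → 1.
Orbitals: 1 + 1 + 1 + 1 + 1 + 1 + 1 + 1 = 8. Each orbital carries two spin states, so 8 × 2 = 16 states.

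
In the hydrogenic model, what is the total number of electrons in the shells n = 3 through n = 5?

Shell n has n² orbitals: 3²=9 + 4²=16 + 5²=25 = 50 orbitals.
Two spin states per orbital: 2 × 50 = 100 electrons.

100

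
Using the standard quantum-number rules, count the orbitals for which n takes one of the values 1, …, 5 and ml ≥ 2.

10

Treat each shell separately and count matching orbitals:
n=3 → 1; n=4 → 3; n=5 → 6.
Total orbitals: 1 + 3 + 6 = 10.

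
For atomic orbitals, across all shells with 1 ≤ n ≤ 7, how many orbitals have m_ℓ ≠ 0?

Count contributing orbitals for each principal shell:
n=2 → 2; n=3 → 6; n=4 → 12; n=5 → 20; n=6 → 30; n=7 → 42.
Total orbitals: 2 + 6 + 12 + 20 + 30 + 42 = 112.

112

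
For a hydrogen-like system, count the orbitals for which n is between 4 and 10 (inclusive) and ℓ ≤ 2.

Treat each shell separately and count matching orbitals:
n=4 → 9; n=5 → 9; n=6 → 9; n=7 → 9; n=8 → 9; n=9 → 9; n=10 → 9.
Total orbitals: 9 + 9 + 9 + 9 + 9 + 9 + 9 = 63.

63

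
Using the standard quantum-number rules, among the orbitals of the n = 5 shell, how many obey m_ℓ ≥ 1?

10

Go through ℓ = 0, …, 4 (the values permitted for n = 5).
Per ℓ-value: ℓ=1 → 1; ℓ=2 → 2; ℓ=3 → 3; ℓ=4 → 4.
Total orbitals: 1 + 2 + 3 + 4 = 10.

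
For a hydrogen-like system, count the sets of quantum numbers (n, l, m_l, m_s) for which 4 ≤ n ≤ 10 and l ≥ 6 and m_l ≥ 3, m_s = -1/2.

50

For each n in the range, tally the orbitals obeying l ≥ 6 and m_l ≥ 3:
n=7 → 4; n=8 → 9; n=9 → 15; n=10 → 22.
Orbitals: 4 + 9 + 15 + 22 = 50. With m_s fixed to -1/2 there is one state per orbital, so 50 states.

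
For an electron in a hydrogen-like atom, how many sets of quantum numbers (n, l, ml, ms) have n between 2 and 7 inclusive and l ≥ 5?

For each n in the range, tally the orbitals obeying l ≥ 5:
n=6 → 11; n=7 → 24.
Orbitals: 11 + 24 = 35. Including both spin states (ms = ±1/2) gives 2 × 35 = 70 states.

70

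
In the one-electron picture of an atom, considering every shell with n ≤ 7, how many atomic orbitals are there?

Total orbitals = 1² + 2² + 3² + 4² + 5² + 6² + 7² = 140.

140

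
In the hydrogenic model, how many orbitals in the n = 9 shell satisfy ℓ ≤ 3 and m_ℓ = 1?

For n = 9, ℓ ranges over 0 … 8.
Contributions: ℓ=1 → 1; ℓ=2 → 1; ℓ=3 → 1.
Total orbitals: 1 + 1 + 1 = 3.

3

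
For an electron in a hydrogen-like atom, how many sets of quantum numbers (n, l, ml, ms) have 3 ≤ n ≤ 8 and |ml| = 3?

Per-shell orbital counts meeting the constraint:
n=4 → 2; n=5 → 4; n=6 → 6; n=7 → 8; n=8 → 10.
Orbitals: 2 + 4 + 6 + 8 + 10 = 30. Including both spin states (ms = ±1/2) gives 2 × 30 = 60 states.

60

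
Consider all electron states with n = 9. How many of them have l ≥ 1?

With n = 9 the allowed l are 0, 1, …, 8.
The (l, ml) pairs meeting l ≥ 1 give: l=1 → 3; l=2 → 5; l=3 → 7; l=4 → 9; l=5 → 11; l=6 → 13; l=7 → 15; l=8 → 17.
Orbitals: 3 + 5 + 7 + 9 + 11 + 13 + 15 + 17 = 80. Each orbital carries two spin states, so 80 × 2 = 160 states.

160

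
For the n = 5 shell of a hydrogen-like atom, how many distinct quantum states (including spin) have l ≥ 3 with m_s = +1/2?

With n = 5 the allowed l are 0, 1, …, 4.
The (l, m_l) pairs meeting l ≥ 3 give: l=3 → 7; l=4 → 9.
Orbitals: 7 + 9 = 16. With m_s fixed to a single value there is one state per orbital, giving 16 states.

16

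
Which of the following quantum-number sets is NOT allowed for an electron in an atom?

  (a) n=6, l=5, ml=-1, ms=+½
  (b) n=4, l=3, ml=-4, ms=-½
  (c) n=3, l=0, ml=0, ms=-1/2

(b)

(b) has |ml| = 4 > l = 3, violating −l ≤ ml ≤ l.
The remaining sets (a), (c) satisfy all four rules.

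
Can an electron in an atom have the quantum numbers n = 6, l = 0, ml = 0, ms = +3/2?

Invalid

The spin quantum number for an electron can only be ms = +1/2 or −1/2; ms = +3/2 is not one of those.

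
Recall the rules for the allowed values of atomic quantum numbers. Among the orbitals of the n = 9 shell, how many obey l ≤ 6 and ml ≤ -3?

10

Go through l = 0, …, 8 (the values permitted for n = 9).
Orbitals with l ≤ 6 and ml ≤ -3, by l: l=3 → 1; l=4 → 2; l=5 → 3; l=6 → 4.
Total orbitals: 1 + 2 + 3 + 4 = 10.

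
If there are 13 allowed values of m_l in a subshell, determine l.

m_l ranges over 2l+1 integers, so 2l+1 = 13 ⇒ l = 6.

l = 6 (i)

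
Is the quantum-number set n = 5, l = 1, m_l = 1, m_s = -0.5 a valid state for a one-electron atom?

Yes

n = 5 is a positive integer. l = 1 satisfies 0 ≤ l ≤ n−1 = 4. m_l = 1 lies in the range −l … +l (here −1 … 1). m_s = -1/2 is one of ±1/2.
All four constraints are satisfied.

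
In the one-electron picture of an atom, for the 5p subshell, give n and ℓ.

n = 5, ℓ = 1

The leading integer gives n = 5; the letter 'p' means ℓ = 1.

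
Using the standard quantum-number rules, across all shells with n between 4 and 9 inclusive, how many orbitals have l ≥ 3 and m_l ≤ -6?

10

Per-shell orbital counts meeting the constraint:
n=7 → 1; n=8 → 3; n=9 → 6.
Total orbitals: 1 + 3 + 6 = 10.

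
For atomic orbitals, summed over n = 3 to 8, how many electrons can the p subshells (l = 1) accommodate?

A p subshell (l = 1) exists for every n ≥ 2, so shells n = 3, 4, 5, 6, 7, 8 each contribute one — 6 subshells.
Since each p subshell holds 2(2·1+1) = 6 electrons, the total is 6 × 6 = 36.

36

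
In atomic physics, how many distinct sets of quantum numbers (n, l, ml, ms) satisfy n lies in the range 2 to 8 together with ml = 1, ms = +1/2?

28

For each n in the range, tally the orbitals obeying ml = 1:
n=2 → 1; n=3 → 2; n=4 → 3; n=5 → 4; n=6 → 5; n=7 → 6; n=8 → 7.
Orbitals: 1 + 2 + 3 + 4 + 5 + 6 + 7 = 28. With ms fixed to +1/2 there is one state per orbital, so 28 states.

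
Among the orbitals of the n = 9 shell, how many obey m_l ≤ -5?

The n = 9 shell has l = 0 through 8; check each.
Per l-value: l=5 → 1; l=6 → 2; l=7 → 3; l=8 → 4.
Total orbitals: 1 + 2 + 3 + 4 = 10.

10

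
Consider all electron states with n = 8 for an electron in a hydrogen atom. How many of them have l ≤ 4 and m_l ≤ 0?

Per l-value: l=0 → 1; l=1 → 2; l=2 → 3; l=3 → 4; l=4 → 5.
Orbitals: 1 + 2 + 3 + 4 + 5 = 15. Each orbital carries two spin states, so 15 × 2 = 30 states.

30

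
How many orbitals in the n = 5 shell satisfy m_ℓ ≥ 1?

10

The n = 5 shell has ℓ = 0 through 4; check each.
Orbitals with m_ℓ ≥ 1, by ℓ: ℓ=1 → 1; ℓ=2 → 2; ℓ=3 → 3; ℓ=4 → 4.
Total orbitals: 1 + 2 + 3 + 4 = 10.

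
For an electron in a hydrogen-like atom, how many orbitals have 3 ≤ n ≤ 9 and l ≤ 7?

263

Work shell by shell — for each n, count the (l, ml) pairs that satisfy l ≤ 7:
n=3 → 9; n=4 → 16; n=5 → 25; n=6 → 36; n=7 → 49; n=8 → 64; n=9 → 64.
Total orbitals: 9 + 16 + 25 + 36 + 49 + 64 + 64 = 263.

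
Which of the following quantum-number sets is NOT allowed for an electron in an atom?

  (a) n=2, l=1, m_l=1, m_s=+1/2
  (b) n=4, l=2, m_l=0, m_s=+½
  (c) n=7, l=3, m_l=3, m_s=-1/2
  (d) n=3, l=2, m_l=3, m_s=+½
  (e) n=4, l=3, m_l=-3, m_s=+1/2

(d) has |m_l| = 3 > l = 2, violating −l ≤ m_l ≤ l.
The remaining sets (a), (b), (c), (e) satisfy all four rules.

(d)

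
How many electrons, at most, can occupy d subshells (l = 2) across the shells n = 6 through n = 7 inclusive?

20

A d subshell (l = 2) exists for every n ≥ 3, so shells n = 6, 7 each contribute one — 2 subshells.
Since each d subshell holds 2(2·2+1) = 10 electrons, the total is 2 × 10 = 20.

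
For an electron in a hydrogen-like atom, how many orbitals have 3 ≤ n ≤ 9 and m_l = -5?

10

Per-shell orbital counts meeting the constraint:
n=6 → 1; n=7 → 2; n=8 → 3; n=9 → 4.
Total orbitals: 1 + 2 + 3 + 4 = 10.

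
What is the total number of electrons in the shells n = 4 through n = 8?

380

Shell n has n² orbitals: 4²=16 + 5²=25 + 6²=36 + 7²=49 + 8²=64 = 190 orbitals.
Two spin states per orbital: 2 × 190 = 380 electrons.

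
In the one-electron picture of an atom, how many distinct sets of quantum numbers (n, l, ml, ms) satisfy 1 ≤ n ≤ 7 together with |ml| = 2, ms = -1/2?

30

Work shell by shell — for each n, count the (l, ml) pairs that satisfy |ml| = 2:
n=3 → 2; n=4 → 4; n=5 → 6; n=6 → 8; n=7 → 10.
Orbitals: 2 + 4 + 6 + 8 + 10 = 30. With ms fixed to -1/2 there is one state per orbital, so 30 states.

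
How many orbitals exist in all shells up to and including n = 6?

91

Total orbitals = 1² + 2² + 3² + 4² + 5² + 6² = 91.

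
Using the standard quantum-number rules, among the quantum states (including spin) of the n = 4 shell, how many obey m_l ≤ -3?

For n = 4, l ranges over 0 … 3.
Per l-value: l=3 → 1.
Orbitals: 1. Each orbital carries two spin states, so 1 × 2 = 2 states.

2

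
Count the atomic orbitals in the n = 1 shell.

1

The n = 1 shell contains n² = 1² = 1 orbital.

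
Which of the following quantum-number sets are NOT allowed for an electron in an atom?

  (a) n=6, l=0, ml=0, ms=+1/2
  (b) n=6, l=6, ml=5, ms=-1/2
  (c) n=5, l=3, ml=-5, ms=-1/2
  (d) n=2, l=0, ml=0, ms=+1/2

(b) has l = 6 ≥ n = 6, violating 0 ≤ l ≤ n−1.
(c) has |ml| = 5 > l = 3, violating −l ≤ ml ≤ l.
The remaining sets (a), (d) satisfy all four rules.

(b) and (c)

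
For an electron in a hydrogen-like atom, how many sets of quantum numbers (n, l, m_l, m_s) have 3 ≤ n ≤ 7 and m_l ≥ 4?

Count contributing orbitals for each principal shell:
n=5 → 1; n=6 → 3; n=7 → 6.
Orbitals: 1 + 3 + 6 = 10. Including both spin states (m_s = ±1/2) gives 2 × 10 = 20 states.

20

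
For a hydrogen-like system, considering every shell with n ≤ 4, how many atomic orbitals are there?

Total orbitals = 1² + 2² + 3² + 4² = 30.

30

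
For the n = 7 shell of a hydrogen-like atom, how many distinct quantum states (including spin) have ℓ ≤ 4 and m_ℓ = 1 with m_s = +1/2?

4

For n = 7, ℓ ranges over 0 … 6.
Orbitals with ℓ ≤ 4 and m_ℓ = 1, by ℓ: ℓ=1 → 1; ℓ=2 → 1; ℓ=3 → 1; ℓ=4 → 1.
Orbitals: 1 + 1 + 1 + 1 = 4. With m_s fixed to a single value there is one state per orbital, giving 4 states.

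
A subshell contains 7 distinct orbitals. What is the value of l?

2l+1 = 7 gives l = 3.

l = 3 (f)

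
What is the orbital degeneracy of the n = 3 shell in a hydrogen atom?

9

The n = 3 shell contains n² = 3² = 9 orbitals.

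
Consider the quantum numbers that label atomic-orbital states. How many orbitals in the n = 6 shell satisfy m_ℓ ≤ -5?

With n = 6 the allowed ℓ are 0, 1, …, 5.
Per ℓ-value: ℓ=5 → 1.
Total orbitals: 1.

1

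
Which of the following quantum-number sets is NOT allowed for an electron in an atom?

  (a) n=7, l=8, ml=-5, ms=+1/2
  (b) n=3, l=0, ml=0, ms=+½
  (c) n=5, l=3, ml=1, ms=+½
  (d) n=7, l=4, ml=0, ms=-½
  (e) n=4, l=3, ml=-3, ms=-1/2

(a)

(a) has l = 8 ≥ n = 7, violating 0 ≤ l ≤ n−1.
The remaining sets (b), (c), (d), (e) satisfy all four rules.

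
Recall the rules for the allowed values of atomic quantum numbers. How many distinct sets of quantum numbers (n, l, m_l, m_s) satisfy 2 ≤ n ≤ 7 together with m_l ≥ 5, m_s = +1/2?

Treat each shell separately and count matching orbitals:
n=6 → 1; n=7 → 3.
Orbitals: 1 + 3 = 4. With m_s fixed to +1/2 there is one state per orbital, so 4 states.

4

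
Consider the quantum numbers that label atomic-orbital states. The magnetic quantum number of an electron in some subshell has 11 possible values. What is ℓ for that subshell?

m_ℓ ranges over 2ℓ+1 integers, so 2ℓ+1 = 11 ⇒ ℓ = 5.

ℓ = 5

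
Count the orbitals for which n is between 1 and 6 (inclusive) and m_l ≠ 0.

Per-shell orbital counts meeting the constraint:
n=2 → 2; n=3 → 6; n=4 → 12; n=5 → 20; n=6 → 30.
Total orbitals: 2 + 6 + 12 + 20 + 30 = 70.

70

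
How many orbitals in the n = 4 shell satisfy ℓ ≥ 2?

12

Contributions: ℓ=2 → 5; ℓ=3 → 7.
Total orbitals: 5 + 7 = 12.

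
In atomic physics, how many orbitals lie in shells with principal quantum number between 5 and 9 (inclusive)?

255

Shell n has n² orbitals: 5²=25 + 6²=36 + 7²=49 + 8²=64 + 9²=81 = 255 orbitals.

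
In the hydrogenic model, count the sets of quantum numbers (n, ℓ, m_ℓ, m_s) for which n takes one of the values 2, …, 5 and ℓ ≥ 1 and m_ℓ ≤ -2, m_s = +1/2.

10

Per-shell orbital counts meeting the constraint:
n=3 → 1; n=4 → 3; n=5 → 6.
Orbitals: 1 + 3 + 6 = 10. With m_s fixed to +1/2 there is one state per orbital, so 10 states.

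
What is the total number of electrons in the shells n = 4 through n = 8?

380

Shell n has n² orbitals: 4²=16 + 5²=25 + 6²=36 + 7²=49 + 8²=64 = 190 orbitals.
Two spin states per orbital: 2 × 190 = 380 electrons.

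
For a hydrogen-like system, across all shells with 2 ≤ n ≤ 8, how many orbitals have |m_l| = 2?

Count contributing orbitals for each principal shell:
n=3 → 2; n=4 → 4; n=5 → 6; n=6 → 8; n=7 → 10; n=8 → 12.
Total orbitals: 2 + 4 + 6 + 8 + 10 + 12 = 42.

42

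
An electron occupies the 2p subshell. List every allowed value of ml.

The 2p subshell has l = 1, and ml takes every integer from −l to +l. With l = 1 that gives the 3 values -1, 0, 1.

-1, 0, 1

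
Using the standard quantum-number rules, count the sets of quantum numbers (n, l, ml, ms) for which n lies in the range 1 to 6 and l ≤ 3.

124

Per-shell orbital counts meeting the constraint:
n=1 → 1; n=2 → 4; n=3 → 9; n=4 → 16; n=5 → 16; n=6 → 16.
Orbitals: 1 + 4 + 9 + 16 + 16 + 16 = 62. Including both spin states (ms = ±1/2) gives 2 × 62 = 124 states.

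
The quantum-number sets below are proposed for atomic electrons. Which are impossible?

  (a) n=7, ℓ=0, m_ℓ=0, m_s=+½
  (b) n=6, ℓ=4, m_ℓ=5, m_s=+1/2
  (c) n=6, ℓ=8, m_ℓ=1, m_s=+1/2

(b) and (c)

(b) has |m_ℓ| = 5 > ℓ = 4, violating −ℓ ≤ m_ℓ ≤ ℓ.
(c) has ℓ = 8 ≥ n = 6, violating 0 ≤ ℓ ≤ n−1.
The remaining set (a) satisfies all four rules.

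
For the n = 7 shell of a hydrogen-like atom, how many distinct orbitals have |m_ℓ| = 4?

The n = 7 shell has ℓ = 0 through 6; check each.
Orbitals with |m_ℓ| = 4, by ℓ: ℓ=4 → 2; ℓ=5 → 2; ℓ=6 → 2.
Total orbitals: 2 + 2 + 2 = 6.

6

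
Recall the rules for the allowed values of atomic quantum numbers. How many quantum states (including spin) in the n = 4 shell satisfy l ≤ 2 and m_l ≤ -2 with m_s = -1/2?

1

For n = 4, l ranges over 0 … 3.
Orbitals with l ≤ 2 and m_l ≤ -2, by l: l=2 → 1.
Orbitals: 1. With m_s fixed to a single value there is one state per orbital, giving 1 state.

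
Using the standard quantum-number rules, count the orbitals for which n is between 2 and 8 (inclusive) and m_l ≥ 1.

Count contributing orbitals for each principal shell:
n=2 → 1; n=3 → 3; n=4 → 6; n=5 → 10; n=6 → 15; n=7 → 21; n=8 → 28.
Total orbitals: 1 + 3 + 6 + 10 + 15 + 21 + 28 = 84.

84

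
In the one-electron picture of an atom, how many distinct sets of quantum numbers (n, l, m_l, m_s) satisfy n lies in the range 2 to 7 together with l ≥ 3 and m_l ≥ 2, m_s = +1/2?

30

Count contributing orbitals for each principal shell:
n=4 → 2; n=5 → 5; n=6 → 9; n=7 → 14.
Orbitals: 2 + 5 + 9 + 14 = 30. With m_s fixed to +1/2 there is one state per orbital, so 30 states.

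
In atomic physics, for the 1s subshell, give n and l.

The leading integer gives n = 1; the letter 's' means l = 0.

n = 1, l = 0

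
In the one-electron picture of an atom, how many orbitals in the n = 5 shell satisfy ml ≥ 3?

Contributions: l=3 → 1; l=4 → 2.
Total orbitals: 1 + 2 = 3.

3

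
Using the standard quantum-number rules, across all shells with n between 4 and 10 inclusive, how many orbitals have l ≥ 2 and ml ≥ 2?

119

Work shell by shell — for each n, count the (l, ml) pairs that satisfy l ≥ 2 and ml ≥ 2:
n=4 → 3; n=5 → 6; n=6 → 10; n=7 → 15; n=8 → 21; n=9 → 28; n=10 → 36.
Total orbitals: 3 + 6 + 10 + 15 + 21 + 28 + 36 = 119.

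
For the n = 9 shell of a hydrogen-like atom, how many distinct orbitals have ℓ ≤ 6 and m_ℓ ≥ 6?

With n = 9 the allowed ℓ are 0, 1, …, 8.
Per ℓ-value: ℓ=6 → 1.
Total orbitals: 1.

1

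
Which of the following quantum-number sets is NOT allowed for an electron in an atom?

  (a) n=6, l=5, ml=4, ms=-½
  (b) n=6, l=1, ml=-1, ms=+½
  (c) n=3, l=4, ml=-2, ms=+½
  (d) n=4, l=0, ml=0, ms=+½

(c) has l = 4 ≥ n = 3, violating 0 ≤ l ≤ n−1.
The remaining sets (a), (b), (d) satisfy all four rules.

(c)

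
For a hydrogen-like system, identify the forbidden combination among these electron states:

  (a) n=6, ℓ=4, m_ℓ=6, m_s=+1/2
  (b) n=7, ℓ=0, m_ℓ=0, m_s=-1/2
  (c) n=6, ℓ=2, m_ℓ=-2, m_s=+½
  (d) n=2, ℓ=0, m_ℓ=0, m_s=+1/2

(a)

(a) has |m_ℓ| = 6 > ℓ = 4, violating −ℓ ≤ m_ℓ ≤ ℓ.
The remaining sets (b), (c), (d) satisfy all four rules.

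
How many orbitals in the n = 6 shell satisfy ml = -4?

2

With n = 6 the allowed l are 0, 1, …, 5.
Orbitals with ml = -4, by l: l=4 → 1; l=5 → 1.
Total orbitals: 1 + 1 = 2.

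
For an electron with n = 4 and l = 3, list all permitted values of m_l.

-3, -2, -1, 0, 1, 2, 3

m_l takes every integer from −l to +l. With l = 3 that gives the 7 values -3, -2, -1, 0, 1, 2, 3.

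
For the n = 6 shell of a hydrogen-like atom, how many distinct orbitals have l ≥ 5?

11

With n = 6 the allowed l are 0, 1, …, 5.
Per l-value: l=5 → 11.
Total orbitals: 11.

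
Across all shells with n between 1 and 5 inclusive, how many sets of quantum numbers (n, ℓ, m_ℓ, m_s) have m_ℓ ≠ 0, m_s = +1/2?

Per-shell orbital counts meeting the constraint:
n=2 → 2; n=3 → 6; n=4 → 12; n=5 → 20.
Orbitals: 2 + 6 + 12 + 20 = 40. With m_s fixed to +1/2 there is one state per orbital, so 40 states.

40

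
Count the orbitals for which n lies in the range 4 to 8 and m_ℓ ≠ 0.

160

Count contributing orbitals for each principal shell:
n=4 → 12; n=5 → 20; n=6 → 30; n=7 → 42; n=8 → 56.
Total orbitals: 12 + 20 + 30 + 42 + 56 = 160.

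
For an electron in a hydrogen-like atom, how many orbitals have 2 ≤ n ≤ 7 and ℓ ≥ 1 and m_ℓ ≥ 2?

35

Go shell by shell, enumerating (ℓ, m_ℓ) with ℓ ≥ 1 and m_ℓ ≥ 2:
n=3 → 1; n=4 → 3; n=5 → 6; n=6 → 10; n=7 → 15.
Total orbitals: 1 + 3 + 6 + 10 + 15 = 35.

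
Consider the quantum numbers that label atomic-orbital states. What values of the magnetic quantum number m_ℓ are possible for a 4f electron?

-3, -2, -1, 0, 1, 2, 3

The 4f subshell has ℓ = 3, and m_ℓ takes every integer from −ℓ to +ℓ. With ℓ = 3 that gives the 7 values -3, -2, -1, 0, 1, 2, 3.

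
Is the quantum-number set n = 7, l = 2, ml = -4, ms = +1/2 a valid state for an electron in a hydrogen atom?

No

The magnetic quantum number must satisfy −l ≤ ml ≤ l. With l = 2, ml can only be -2, -1, 0, 1, 2, so ml = -4 is forbidden.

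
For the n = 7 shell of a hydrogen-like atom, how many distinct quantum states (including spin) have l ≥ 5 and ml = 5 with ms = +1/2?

For n = 7, l ranges over 0 … 6.
The (l, ml) pairs meeting l ≥ 5 and ml = 5 give: l=5 → 1; l=6 → 1.
Orbitals: 1 + 1 = 2. With ms fixed to a single value there is one state per orbital, giving 2 states.

2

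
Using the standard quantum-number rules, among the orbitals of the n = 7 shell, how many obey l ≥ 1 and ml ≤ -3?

10

Orbitals with l ≥ 1 and ml ≤ -3, by l: l=3 → 1; l=4 → 2; l=5 → 3; l=6 → 4.
Total orbitals: 1 + 2 + 3 + 4 = 10.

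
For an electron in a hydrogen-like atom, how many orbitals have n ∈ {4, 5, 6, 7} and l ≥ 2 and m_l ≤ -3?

Count contributing orbitals for each principal shell:
n=4 → 1; n=5 → 3; n=6 → 6; n=7 → 10.
Total orbitals: 1 + 3 + 6 + 10 = 20.

20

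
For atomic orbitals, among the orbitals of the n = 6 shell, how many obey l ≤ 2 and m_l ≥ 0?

Go through l = 0, …, 5 (the values permitted for n = 6).
Contributions: l=0 → 1; l=1 → 2; l=2 → 3.
Total orbitals: 1 + 2 + 3 = 6.

6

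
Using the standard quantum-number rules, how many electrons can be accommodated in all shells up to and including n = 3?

28

Total orbitals = 1² + 2² + 3² = 14. Doubling for spin gives 28 electrons.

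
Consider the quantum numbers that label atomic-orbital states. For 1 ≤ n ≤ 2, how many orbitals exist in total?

5

Total orbitals = 1² + 2² = 5.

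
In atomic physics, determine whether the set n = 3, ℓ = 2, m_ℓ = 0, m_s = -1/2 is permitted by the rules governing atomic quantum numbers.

n = 3 is a positive integer. ℓ = 2 satisfies 0 ≤ ℓ ≤ n−1 = 2. m_ℓ = 0 lies in the range −ℓ … +ℓ (here −2 … 2). m_s = -1/2 is one of ±1/2.
All four constraints are satisfied.

Valid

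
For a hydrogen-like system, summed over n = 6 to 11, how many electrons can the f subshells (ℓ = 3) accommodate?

An f subshell (ℓ = 3) exists for every n ≥ 4, so shells n = 6, 7, 8, 9, 10, 11 each contribute one — 6 subshells.
Since each f subshell holds 2(2·3+1) = 14 electrons, the total is 6 × 14 = 84.

84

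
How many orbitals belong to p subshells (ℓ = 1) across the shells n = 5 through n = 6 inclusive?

A p subshell (ℓ = 1) exists for every n ≥ 2, so shells n = 5, 6 each contribute one — 2 subshells.
Since each p subshell has 2·1+1 = 3 orbitals, the total is 2 × 3 = 6.

6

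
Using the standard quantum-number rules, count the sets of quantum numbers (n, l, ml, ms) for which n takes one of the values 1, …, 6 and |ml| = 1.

60

Treat each shell separately and count matching orbitals:
n=2 → 2; n=3 → 4; n=4 → 6; n=5 → 8; n=6 → 10.
Orbitals: 2 + 4 + 6 + 8 + 10 = 30. Including both spin states (ms = ±1/2) gives 2 × 30 = 60 states.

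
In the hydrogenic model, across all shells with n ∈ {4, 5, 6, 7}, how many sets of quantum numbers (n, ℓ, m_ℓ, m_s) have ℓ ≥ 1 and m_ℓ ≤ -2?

68

Treat each shell separately and count matching orbitals:
n=4 → 3; n=5 → 6; n=6 → 10; n=7 → 15.
Orbitals: 3 + 6 + 10 + 15 = 34. Including both spin states (m_s = ±1/2) gives 2 × 34 = 68 states.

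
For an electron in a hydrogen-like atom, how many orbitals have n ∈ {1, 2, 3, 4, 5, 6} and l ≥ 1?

Go shell by shell, enumerating (l, m_l) with l ≥ 1:
n=2 → 3; n=3 → 8; n=4 → 15; n=5 → 24; n=6 → 35.
Total orbitals: 3 + 8 + 15 + 24 + 35 = 85.

85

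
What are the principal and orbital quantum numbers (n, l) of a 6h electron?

The leading integer gives n = 6; the letter 'h' means l = 5.

n = 6, l = 5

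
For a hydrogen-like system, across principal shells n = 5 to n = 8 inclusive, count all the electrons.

348

Shell n has n² orbitals: 5²=25 + 6²=36 + 7²=49 + 8²=64 = 174 orbitals.
Two spin states per orbital: 2 × 174 = 348 electrons.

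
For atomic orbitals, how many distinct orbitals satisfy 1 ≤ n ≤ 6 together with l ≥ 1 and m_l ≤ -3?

10

Per-shell orbital counts meeting the constraint:
n=4 → 1; n=5 → 3; n=6 → 6.
Total orbitals: 1 + 3 + 6 = 10.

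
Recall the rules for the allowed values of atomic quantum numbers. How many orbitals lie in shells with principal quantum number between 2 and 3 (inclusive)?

Shell n has n² orbitals: 2²=4 + 3²=9 = 13 orbitals.

13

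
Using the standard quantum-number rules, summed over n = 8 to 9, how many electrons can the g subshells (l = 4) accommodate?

36

A g subshell (l = 4) exists for every n ≥ 5, so shells n = 8, 9 each contribute one — 2 subshells.
Since each g subshell holds 2(2·4+1) = 18 electrons, the total is 2 × 18 = 36.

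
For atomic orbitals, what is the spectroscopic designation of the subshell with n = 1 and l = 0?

1s

l = 0 corresponds to the letter 's', so the subshell is 1s.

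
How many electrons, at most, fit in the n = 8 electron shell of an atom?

A shell holds 2n² electrons: 2 × 8² = 2 × 64 = 128.

128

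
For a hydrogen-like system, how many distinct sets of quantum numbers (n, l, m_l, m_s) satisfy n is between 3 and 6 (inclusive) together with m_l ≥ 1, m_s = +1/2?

Go shell by shell, enumerating (l, m_l) with m_l ≥ 1:
n=3 → 3; n=4 → 6; n=5 → 10; n=6 → 15.
Orbitals: 3 + 6 + 10 + 15 = 34. With m_s fixed to +1/2 there is one state per orbital, so 34 states.

34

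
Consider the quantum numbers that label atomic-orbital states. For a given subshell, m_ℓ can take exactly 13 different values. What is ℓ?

m_ℓ ranges over 2ℓ+1 integers, so 2ℓ+1 = 13 ⇒ ℓ = 6.

ℓ = 6 (i)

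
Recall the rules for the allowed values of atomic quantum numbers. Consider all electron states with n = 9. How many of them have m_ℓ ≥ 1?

The n = 9 shell has ℓ = 0 through 8; check each.
Per ℓ-value: ℓ=1 → 1; ℓ=2 → 2; ℓ=3 → 3; ℓ=4 → 4; ℓ=5 → 5; ℓ=6 → 6; ℓ=7 → 7; ℓ=8 → 8.
Orbitals: 1 + 2 + 3 + 4 + 5 + 6 + 7 + 8 = 36. Each orbital carries two spin states, so 36 × 2 = 72 states.

72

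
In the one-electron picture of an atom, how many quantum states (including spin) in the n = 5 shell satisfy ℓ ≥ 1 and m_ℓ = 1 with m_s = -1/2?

For n = 5, ℓ ranges over 0 … 4.
Per ℓ-value: ℓ=1 → 1; ℓ=2 → 1; ℓ=3 → 1; ℓ=4 → 1.
Orbitals: 1 + 1 + 1 + 1 = 4. With m_s fixed to a single value there is one state per orbital, giving 4 states.

4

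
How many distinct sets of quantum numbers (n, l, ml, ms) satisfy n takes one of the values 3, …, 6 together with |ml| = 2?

40

Work shell by shell — for each n, count the (l, ml) pairs that satisfy |ml| = 2:
n=3 → 2; n=4 → 4; n=5 → 6; n=6 → 8.
Orbitals: 2 + 4 + 6 + 8 = 20. Including both spin states (ms = ±1/2) gives 2 × 20 = 40 states.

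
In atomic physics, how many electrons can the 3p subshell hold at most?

A subshell with l = 1 has 2l+1 = 3 orbitals, each holding 2 electrons (spin ±1/2), so 3 × 2 = 6.

6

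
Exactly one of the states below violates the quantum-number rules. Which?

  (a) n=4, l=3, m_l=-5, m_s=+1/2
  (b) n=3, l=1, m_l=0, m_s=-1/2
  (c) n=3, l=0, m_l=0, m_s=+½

(a) has |m_l| = 5 > l = 3, violating −l ≤ m_l ≤ l.
The remaining sets (b), (c) satisfy all four rules.

(a)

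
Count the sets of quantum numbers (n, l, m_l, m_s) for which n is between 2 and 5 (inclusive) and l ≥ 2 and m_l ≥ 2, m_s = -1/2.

For each n in the range, tally the orbitals obeying l ≥ 2 and m_l ≥ 2:
n=3 → 1; n=4 → 3; n=5 → 6.
Orbitals: 1 + 3 + 6 = 10. With m_s fixed to -1/2 there is one state per orbital, so 10 states.

10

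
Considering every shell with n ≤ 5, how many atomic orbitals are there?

55

Total orbitals = 1² + 2² + 3² + 4² + 5² = 55.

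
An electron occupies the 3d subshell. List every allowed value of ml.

The 3d subshell has l = 2, and ml takes every integer from −l to +l. With l = 2 that gives the 5 values -2, -1, 0, 1, 2.

-2, -1, 0, 1, 2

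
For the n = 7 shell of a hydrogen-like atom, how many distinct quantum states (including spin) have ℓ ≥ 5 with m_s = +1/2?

Go through ℓ = 0, …, 6 (the values permitted for n = 7).
Contributions: ℓ=5 → 11; ℓ=6 → 13.
Orbitals: 11 + 13 = 24. With m_s fixed to a single value there is one state per orbital, giving 24 states.

24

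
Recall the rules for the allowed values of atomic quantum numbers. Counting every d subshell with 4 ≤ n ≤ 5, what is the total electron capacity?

20

A d subshell (ℓ = 2) exists for every n ≥ 3, so shells n = 4, 5 each contribute one — 2 subshells.
Since each d subshell holds 2(2·2+1) = 10 electrons, the total is 2 × 10 = 20.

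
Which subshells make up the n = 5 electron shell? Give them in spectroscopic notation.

5s, 5p, 5d, 5f, 5g

For n = 5, l runs from 0 to 4. In spectroscopic notation l = 0,1,2,… ↔ s,p,d,f,g,h,i, so the subshells are 5s, 5p, 5d, 5f, 5g.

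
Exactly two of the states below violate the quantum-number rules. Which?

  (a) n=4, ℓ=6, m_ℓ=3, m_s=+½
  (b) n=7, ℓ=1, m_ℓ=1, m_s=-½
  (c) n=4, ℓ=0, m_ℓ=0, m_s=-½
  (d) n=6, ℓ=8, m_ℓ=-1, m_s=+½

(a) has ℓ = 6 ≥ n = 4, violating 0 ≤ ℓ ≤ n−1.
(d) has ℓ = 8 ≥ n = 6, violating 0 ≤ ℓ ≤ n−1.
The remaining sets (b), (c) satisfy all four rules.

(a) and (d)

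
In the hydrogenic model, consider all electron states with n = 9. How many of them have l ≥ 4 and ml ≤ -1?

60

Go through l = 0, …, 8 (the values permitted for n = 9).
Orbitals with l ≥ 4 and ml ≤ -1, by l: l=4 → 4; l=5 → 5; l=6 → 6; l=7 → 7; l=8 → 8.
Orbitals: 4 + 5 + 6 + 7 + 8 = 30. Each orbital carries two spin states, so 30 × 2 = 60 states.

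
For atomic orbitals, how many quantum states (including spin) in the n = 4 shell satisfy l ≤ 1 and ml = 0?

Go through l = 0, …, 3 (the values permitted for n = 4).
The (l, ml) pairs meeting l ≤ 1 and ml = 0 give: l=0 → 1; l=1 → 1.
Orbitals: 1 + 1 = 2. Each orbital carries two spin states, so 2 × 2 = 4 states.

4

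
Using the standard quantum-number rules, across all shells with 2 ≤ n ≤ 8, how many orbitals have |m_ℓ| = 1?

56

Treat each shell separately and count matching orbitals:
n=2 → 2; n=3 → 4; n=4 → 6; n=5 → 8; n=6 → 10; n=7 → 12; n=8 → 14.
Total orbitals: 2 + 4 + 6 + 8 + 10 + 12 + 14 = 56.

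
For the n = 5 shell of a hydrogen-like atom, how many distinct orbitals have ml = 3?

2

Go through l = 0, …, 4 (the values permitted for n = 5).
Per l-value: l=3 → 1; l=4 → 1.
Total orbitals: 1 + 1 = 2.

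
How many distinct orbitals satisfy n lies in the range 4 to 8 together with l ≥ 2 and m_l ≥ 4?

Per-shell orbital counts meeting the constraint:
n=5 → 1; n=6 → 3; n=7 → 6; n=8 → 10.
Total orbitals: 1 + 3 + 6 + 10 = 20.

20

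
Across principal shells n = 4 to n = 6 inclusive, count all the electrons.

154

Shell n has n² orbitals: 4²=16 + 5²=25 + 6²=36 = 77 orbitals.
Two spin states per orbital: 2 × 77 = 154 electrons.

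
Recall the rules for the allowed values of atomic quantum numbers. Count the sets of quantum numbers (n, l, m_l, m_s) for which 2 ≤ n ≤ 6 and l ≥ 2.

Work shell by shell — for each n, count the (l, m_l) pairs that satisfy l ≥ 2:
n=3 → 5; n=4 → 12; n=5 → 21; n=6 → 32.
Orbitals: 5 + 12 + 21 + 32 = 70. Including both spin states (m_s = ±1/2) gives 2 × 70 = 140 states.

140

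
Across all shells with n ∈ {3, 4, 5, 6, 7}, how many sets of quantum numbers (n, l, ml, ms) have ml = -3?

20

Work shell by shell — for each n, count the (l, ml) pairs that satisfy ml = -3:
n=4 → 1; n=5 → 2; n=6 → 3; n=7 → 4.
Orbitals: 1 + 2 + 3 + 4 = 10. Including both spin states (ms = ±1/2) gives 2 × 10 = 20 states.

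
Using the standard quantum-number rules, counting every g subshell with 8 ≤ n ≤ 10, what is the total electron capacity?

54

A g subshell (l = 4) exists for every n ≥ 5, so shells n = 8, 9, 10 each contribute one — 3 subshells.
Since each g subshell holds 2(2·4+1) = 18 electrons, the total is 3 × 18 = 54.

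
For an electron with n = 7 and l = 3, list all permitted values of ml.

ml takes every integer from −l to +l. With l = 3 that gives the 7 values -3, -2, -1, 0, 1, 2, 3.

-3, -2, -1, 0, 1, 2, 3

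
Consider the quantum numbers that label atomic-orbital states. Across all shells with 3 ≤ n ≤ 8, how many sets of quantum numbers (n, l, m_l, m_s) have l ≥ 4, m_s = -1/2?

Treat each shell separately and count matching orbitals:
n=5 → 9; n=6 → 20; n=7 → 33; n=8 → 48.
Orbitals: 9 + 20 + 33 + 48 = 110. With m_s fixed to -1/2 there is one state per orbital, so 110 states.

110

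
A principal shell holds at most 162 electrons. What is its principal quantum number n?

2n² = 162 ⇒ n² = 81 ⇒ n = 9.

n = 9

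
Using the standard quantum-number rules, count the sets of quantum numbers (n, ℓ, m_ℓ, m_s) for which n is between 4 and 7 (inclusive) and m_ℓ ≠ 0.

208

Count contributing orbitals for each principal shell:
n=4 → 12; n=5 → 20; n=6 → 30; n=7 → 42.
Orbitals: 12 + 20 + 30 + 42 = 104. Including both spin states (m_s = ±1/2) gives 2 × 104 = 208 states.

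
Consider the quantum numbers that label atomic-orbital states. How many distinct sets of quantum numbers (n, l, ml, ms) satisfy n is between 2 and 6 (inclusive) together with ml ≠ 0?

140

Per-shell orbital counts meeting the constraint:
n=2 → 2; n=3 → 6; n=4 → 12; n=5 → 20; n=6 → 30.
Orbitals: 2 + 6 + 12 + 20 + 30 = 70. Including both spin states (ms = ±1/2) gives 2 × 70 = 140 states.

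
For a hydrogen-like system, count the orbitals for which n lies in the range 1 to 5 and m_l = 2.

6

Work shell by shell — for each n, count the (l, m_l) pairs that satisfy m_l = 2:
n=3 → 1; n=4 → 2; n=5 → 3.
Total orbitals: 1 + 2 + 3 = 6.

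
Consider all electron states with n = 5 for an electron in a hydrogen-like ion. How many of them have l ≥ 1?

48

With n = 5 the allowed l are 0, 1, …, 4.
Per l-value: l=1 → 3; l=2 → 5; l=3 → 7; l=4 → 9.
Orbitals: 3 + 5 + 7 + 9 = 24. Each orbital carries two spin states, so 24 × 2 = 48 states.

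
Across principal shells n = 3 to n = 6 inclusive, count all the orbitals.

Shell n has n² orbitals: 3²=9 + 4²=16 + 5²=25 + 6²=36 = 86 orbitals.

86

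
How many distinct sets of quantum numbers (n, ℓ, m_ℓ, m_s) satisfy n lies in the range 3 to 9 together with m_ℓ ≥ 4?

For each n in the range, tally the orbitals obeying m_ℓ ≥ 4:
n=5 → 1; n=6 → 3; n=7 → 6; n=8 → 10; n=9 → 15.
Orbitals: 1 + 3 + 6 + 10 + 15 = 35. Including both spin states (m_s = ±1/2) gives 2 × 35 = 70 states.

70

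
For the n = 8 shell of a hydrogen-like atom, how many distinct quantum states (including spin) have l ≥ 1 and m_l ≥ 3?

30

Contributions: l=3 → 1; l=4 → 2; l=5 → 3; l=6 → 4; l=7 → 5.
Orbitals: 1 + 2 + 3 + 4 + 5 = 15. Each orbital carries two spin states, so 15 × 2 = 30 states.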